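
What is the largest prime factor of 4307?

73

4307 = 59 · 73
73 is prime.
So 4307 = 59 · 73; the largest prime factor is 73.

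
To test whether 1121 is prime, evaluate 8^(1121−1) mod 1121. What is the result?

638

8^1 ≡ 8 (mod 1121)
8^2 ≡ 8^2 = 64 ≡ 64 (mod 1121)
8^4 ≡ 64^2 = 4096 ≡ 733 (mod 1121)
8^8 ≡ 733^2 = 537289 ≡ 330 (mod 1121)
8^16 ≡ 330^2 = 108900 ≡ 163 (mod 1121)
8^32 ≡ 163^2 = 26569 ≡ 786 (mod 1121)
8^64 ≡ 786^2 = 617796 ≡ 125 (mod 1121)
8^128 ≡ 125^2 = 15625 ≡ 1052 (mod 1121)
8^256 ≡ 1052^2 = 1106704 ≡ 277 (mod 1121)
8^512 ≡ 277^2 = 76729 ≡ 501 (mod 1121)
8^1024 ≡ 501^2 = 251001 ≡ 1018 (mod 1121)
1120 = 1024 + 64 + 32 in binary powers of 2.
So 8^1120 ≡ 1018 · 125 · 786 ≡ 638 (mod 1121).
Since 638 ≠ 1, base 8 is a Fermat witness: 1121 is composite.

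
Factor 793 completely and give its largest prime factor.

61

793 = 13 · 61
61 is prime.
So 793 = 13 · 61; the largest prime factor is 61.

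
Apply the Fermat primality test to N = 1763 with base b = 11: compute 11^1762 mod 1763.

1392

11^1 ≡ 11 (mod 1763)
11^2 ≡ 11^2 = 121 ≡ 121 (mod 1763)
11^4 ≡ 121^2 = 14641 ≡ 537 (mod 1763)
11^8 ≡ 537^2 = 288369 ≡ 1000 (mod 1763)
11^16 ≡ 1000^2 = 1000000 ≡ 379 (mod 1763)
11^32 ≡ 379^2 = 143641 ≡ 838 (mod 1763)
11^64 ≡ 838^2 = 702244 ≡ 570 (mod 1763)
11^128 ≡ 570^2 = 324900 ≡ 508 (mod 1763)
11^256 ≡ 508^2 = 258064 ≡ 666 (mod 1763)
11^512 ≡ 666^2 = 443556 ≡ 1043 (mod 1763)
11^1024 ≡ 1043^2 = 1087849 ≡ 78 (mod 1763)
1762 = 1024 + 512 + 128 + 64 + 32 + 2 in binary powers of 2.
So 11^1762 ≡ 78 · 1043 · 508 · 570 · 838 · 121 ≡ 1392 (mod 1763).
Since 1392 ≠ 1, base 11 is a Fermat witness: 1763 is composite.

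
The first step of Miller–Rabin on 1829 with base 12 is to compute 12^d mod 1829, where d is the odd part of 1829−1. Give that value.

1829 − 1 = 1828 = 2^2 · 457, so d = 457.
12^1 ≡ 12 (mod 1829)
12^2 ≡ 12^2 = 144 ≡ 144 (mod 1829)
12^4 ≡ 144^2 = 20736 ≡ 617 (mod 1829)
12^8 ≡ 617^2 = 380689 ≡ 257 (mod 1829)
12^16 ≡ 257^2 = 66049 ≡ 205 (mod 1829)
12^32 ≡ 205^2 = 42025 ≡ 1787 (mod 1829)
12^64 ≡ 1787^2 = 3193369 ≡ 1764 (mod 1829)
12^128 ≡ 1764^2 = 3111696 ≡ 567 (mod 1829)
12^256 ≡ 567^2 = 321489 ≡ 1414 (mod 1829)
457 = 256 + 128 + 64 + 8 + 1 in binary powers of 2.
So 12^457 ≡ 1414 · 567 · 1764 · 257 · 12 ≡ 1543 (mod 1829).
Squaring chain: 1543 → 1320; never reaches −1, so base 12 is a Miller–Rabin witness that 1829 is composite.

1543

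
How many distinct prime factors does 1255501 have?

1255501 = 13^2 · 7429
7429 = 17 · 437
437 = 19 · 23
1255501 = 13^2 · 17 · 19 · 23, which has 4 distinct prime factors.

4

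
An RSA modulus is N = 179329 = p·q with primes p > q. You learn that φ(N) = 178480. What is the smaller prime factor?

φ(n) = (p−1)(q−1) = n − (p+q) + 1, so p + q = 179329 − 178480 + 1 = 850.
p and q are the roots of t² − 850t + 179329 = 0.
Discriminant: 850² − 4·179329 = 722500 − 717316 = 5184; √5184 = 72.
q = (850 − 72)/2 = 389, p = (850 + 72)/2 = 461.
Check: 389 · 461 = 179329.

389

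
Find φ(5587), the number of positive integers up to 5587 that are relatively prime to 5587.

Factor: 5587 = 37 · 151.
φ(5587) = (37−1) · (151−1) = 36 · 150 = 5400.

5400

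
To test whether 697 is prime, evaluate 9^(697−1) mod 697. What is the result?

1

9^1 ≡ 9 (mod 697)
9^2 ≡ 9^2 = 81 ≡ 81 (mod 697)
9^4 ≡ 81^2 = 6561 ≡ 288 (mod 697)
9^8 ≡ 288^2 = 82944 ≡ 1 (mod 697)
9^16 ≡ 1^2 = 1 ≡ 1 (mod 697)
9^32 ≡ 1^2 = 1 ≡ 1 (mod 697)
9^64 ≡ 1^2 = 1 ≡ 1 (mod 697)
9^128 ≡ 1^2 = 1 ≡ 1 (mod 697)
9^256 ≡ 1^2 = 1 ≡ 1 (mod 697)
9^512 ≡ 1^2 = 1 ≡ 1 (mod 697)
696 = 512 + 128 + 32 + 16 + 8 in binary powers of 2.
So 9^696 ≡ 1 · 1 · 1 · 1 · 1 ≡ 1 (mod 697).
Since the result is 1, base 9 gives no evidence that 697 is composite.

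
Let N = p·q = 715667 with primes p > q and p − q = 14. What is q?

839

Since p = q + 14, we have 715667 = q(q + 14), so q² + 14q − 715667 = 0.
Discriminant: 14² + 4·715667 = 196 + 2862668 = 2862864; √2862864 = 1692.
q = (−14 + 1692)/2 = 839, and p = q + 14 = 853.
Check: 839 · 853 = 715667.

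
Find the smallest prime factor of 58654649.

89

58654649 is odd.
Digit sum 47, not divisible by 3.
Ends in 9: not divisible by 5.
7: 58654649 = 7·8379235 + 4
11: 58654649 = 11·5332240 + 9
13: 58654649 = 13·4511896 + 1
17: 58654649 = 17·3450273 + 8
19: 58654649 = 19·3087086 + 15
23: 58654649 = 23·2550202 + 3
29: 58654649 = 29·2022574 + 3
31: 58654649 = 31·1892085 + 14
37: 58654649 = 37·1585260 + 29
41: 58654649 = 41·1430601 + 8
43: 58654649 = 43·1364061 + 26
47: 58654649 = 47·1247971 + 12
53: 58654649 = 53·1106691 + 26
59: 58654649 = 59·994146 + 35
61: 58654649 = 61·961551 + 38
67: 58654649 = 67·875442 + 35
71: 58654649 = 71·826121 + 58
73: 58654649 = 73·803488 + 25
79: 58654649 = 79·742463 + 72
83: 58654649 = 83·706682 + 43
89: 58654649 = 89·659041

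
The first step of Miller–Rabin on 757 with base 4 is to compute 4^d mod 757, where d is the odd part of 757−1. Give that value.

756

757 − 1 = 756 = 2^2 · 189, so d = 189.
4^1 ≡ 4 (mod 757)
4^2 ≡ 4^2 = 16 ≡ 16 (mod 757)
4^4 ≡ 16^2 = 256 ≡ 256 (mod 757)
4^8 ≡ 256^2 = 65536 ≡ 434 (mod 757)
4^16 ≡ 434^2 = 188356 ≡ 620 (mod 757)
4^32 ≡ 620^2 = 384400 ≡ 601 (mod 757)
4^64 ≡ 601^2 = 361201 ≡ 112 (mod 757)
4^128 ≡ 112^2 = 12544 ≡ 432 (mod 757)
189 = 128 + 32 + 16 + 8 + 4 + 1 in binary powers of 2.
So 4^189 ≡ 432 · 601 · 620 · 434 · 256 · 4 ≡ 756 (mod 757).
Since 4^d ≡ 756 (mod 757), base 4 does not prove 757 composite.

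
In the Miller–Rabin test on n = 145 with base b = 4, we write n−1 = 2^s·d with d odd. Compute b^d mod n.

145 − 1 = 144 = 2^4 · 9, so d = 9.
4^1 ≡ 4 (mod 145)
4^2 ≡ 4^2 = 16 ≡ 16 (mod 145)
4^4 ≡ 16^2 = 256 ≡ 111 (mod 145)
4^8 ≡ 111^2 = 12321 ≡ 141 (mod 145)
9 = 8 + 1 in binary powers of 2.
So 4^9 ≡ 141 · 4 ≡ 129 (mod 145).
Squaring chain: 129 → 111 → 141 → 16; never reaches −1, so base 4 is a Miller–Rabin witness that 145 is composite.

129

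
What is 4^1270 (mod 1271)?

4^1 ≡ 4 (mod 1271)
4^2 ≡ 4^2 = 16 ≡ 16 (mod 1271)
4^4 ≡ 16^2 = 256 ≡ 256 (mod 1271)
4^8 ≡ 256^2 = 65536 ≡ 715 (mod 1271)
4^16 ≡ 715^2 = 511225 ≡ 283 (mod 1271)
4^32 ≡ 283^2 = 80089 ≡ 16 (mod 1271)
4^64 ≡ 16^2 = 256 ≡ 256 (mod 1271)
4^128 ≡ 256^2 = 65536 ≡ 715 (mod 1271)
4^256 ≡ 715^2 = 511225 ≡ 283 (mod 1271)
4^512 ≡ 283^2 = 80089 ≡ 16 (mod 1271)
4^1024 ≡ 16^2 = 256 ≡ 256 (mod 1271)
1270 = 1024 + 128 + 64 + 32 + 16 + 4 + 2 in binary powers of 2.
So 4^1270 ≡ 256 · 715 · 256 · 16 · 283 · 256 · 16 ≡ 1 (mod 1271).
Since the result is 1, base 4 gives no evidence that 1271 is composite.

1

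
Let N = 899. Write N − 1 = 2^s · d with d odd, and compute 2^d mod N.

899 − 1 = 898 = 2^1 · 449, so d = 449.
2^1 ≡ 2 (mod 899)
2^2 ≡ 2^2 = 4 ≡ 4 (mod 899)
2^4 ≡ 4^2 = 16 ≡ 16 (mod 899)
2^8 ≡ 16^2 = 256 ≡ 256 (mod 899)
2^16 ≡ 256^2 = 65536 ≡ 808 (mod 899)
2^32 ≡ 808^2 = 652864 ≡ 190 (mod 899)
2^64 ≡ 190^2 = 36100 ≡ 140 (mod 899)
2^128 ≡ 140^2 = 19600 ≡ 721 (mod 899)
2^256 ≡ 721^2 = 519841 ≡ 219 (mod 899)
449 = 256 + 128 + 64 + 1 in binary powers of 2.
So 2^449 ≡ 219 · 721 · 140 · 2 ≡ 698 (mod 899).
Squaring chain: 698; never reaches −1, so base 2 is a Miller–Rabin witness that 899 is composite.

698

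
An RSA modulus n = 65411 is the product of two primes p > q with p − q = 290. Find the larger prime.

439

Since p = q + 290, we have 65411 = q(q + 290), so q² + 290q − 65411 = 0.
Discriminant: 290² + 4·65411 = 84100 + 261644 = 345744; √345744 = 588.
q = (−290 + 588)/2 = 149, and p = q + 290 = 439.
Check: 149 · 439 = 65411.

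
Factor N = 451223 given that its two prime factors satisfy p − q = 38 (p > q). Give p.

691

Since p = q + 38, we have 451223 = q(q + 38), so q² + 38q − 451223 = 0.
Discriminant: 38² + 4·451223 = 1444 + 1804892 = 1806336; √1806336 = 1344.
q = (−38 + 1344)/2 = 653, and p = q + 38 = 691.
Check: 653 · 691 = 451223.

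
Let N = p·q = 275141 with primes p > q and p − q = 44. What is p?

547

Since p = q + 44, we have 275141 = q(q + 44), so q² + 44q − 275141 = 0.
Discriminant: 44² + 4·275141 = 1936 + 1100564 = 1102500; √1102500 = 1050.
q = (−44 + 1050)/2 = 503, and p = q + 44 = 547.
Check: 503 · 547 = 275141.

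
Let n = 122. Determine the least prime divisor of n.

122 is even: 2 divides it.

2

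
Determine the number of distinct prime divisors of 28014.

28014 = 2 · 14007
14007 = 3 · 4669
4669 = 7 · 667
667 = 23 · 29
28014 = 2 · 3 · 7 · 23 · 29, which has 5 distinct prime factors.

5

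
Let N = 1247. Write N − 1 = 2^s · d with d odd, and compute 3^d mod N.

824

1247 − 1 = 1246 = 2^1 · 623, so d = 623.
3^1 ≡ 3 (mod 1247)
3^2 ≡ 3^2 = 9 ≡ 9 (mod 1247)
3^4 ≡ 9^2 = 81 ≡ 81 (mod 1247)
3^8 ≡ 81^2 = 6561 ≡ 326 (mod 1247)
3^16 ≡ 326^2 = 106276 ≡ 281 (mod 1247)
3^32 ≡ 281^2 = 78961 ≡ 400 (mod 1247)
3^64 ≡ 400^2 = 160000 ≡ 384 (mod 1247)
3^128 ≡ 384^2 = 147456 ≡ 310 (mod 1247)
3^256 ≡ 310^2 = 96100 ≡ 81 (mod 1247)
3^512 ≡ 81^2 = 6561 ≡ 326 (mod 1247)
623 = 512 + 64 + 32 + 8 + 4 + 2 + 1 in binary powers of 2.
So 3^623 ≡ 326 · 384 · 400 · 326 · 81 · 9 · 3 ≡ 824 (mod 1247).
Squaring chain: 824; never reaches −1, so base 3 is a Miller–Rabin witness that 1247 is composite.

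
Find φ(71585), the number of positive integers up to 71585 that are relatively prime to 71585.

Factor: 71585 = 5 · 103 · 139.
φ(71585) = (5−1) · (103−1) · (139−1) = 4 · 102 · 138 = 56304.

56304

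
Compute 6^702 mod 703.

6^1 ≡ 6 (mod 703)
6^2 ≡ 6^2 = 36 ≡ 36 (mod 703)
6^4 ≡ 36^2 = 1296 ≡ 593 (mod 703)
6^8 ≡ 593^2 = 351649 ≡ 149 (mod 703)
6^16 ≡ 149^2 = 22201 ≡ 408 (mod 703)
6^32 ≡ 408^2 = 166464 ≡ 556 (mod 703)
6^64 ≡ 556^2 = 309136 ≡ 519 (mod 703)
6^128 ≡ 519^2 = 269361 ≡ 112 (mod 703)
6^256 ≡ 112^2 = 12544 ≡ 593 (mod 703)
6^512 ≡ 593^2 = 351649 ≡ 149 (mod 703)
702 = 512 + 128 + 32 + 16 + 8 + 4 + 2 in binary powers of 2.
So 6^702 ≡ 149 · 112 · 556 · 408 · 149 · 593 · 36 ≡ 628 (mod 703).
Since 628 ≠ 1, base 6 is a Fermat witness: 703 is composite.

628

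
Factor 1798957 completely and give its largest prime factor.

89

1798957 = 17 · 105821
105821 = 29 · 3649
3649 = 41 · 89
89 is prime.
So 1798957 = 17 · 29 · 41 · 89; the largest prime factor is 89.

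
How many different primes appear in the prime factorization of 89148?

89148 = 2^2 · 22287
22287 = 3 · 7429
7429 = 17 · 437
437 = 19 · 23
89148 = 2^2 · 3 · 17 · 19 · 23, which has 5 distinct prime factors.

5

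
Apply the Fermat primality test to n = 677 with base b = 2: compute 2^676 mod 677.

1

2^1 ≡ 2 (mod 677)
2^2 ≡ 2^2 = 4 ≡ 4 (mod 677)
2^4 ≡ 4^2 = 16 ≡ 16 (mod 677)
2^8 ≡ 16^2 = 256 ≡ 256 (mod 677)
2^16 ≡ 256^2 = 65536 ≡ 544 (mod 677)
2^32 ≡ 544^2 = 295936 ≡ 87 (mod 677)
2^64 ≡ 87^2 = 7569 ≡ 122 (mod 677)
2^128 ≡ 122^2 = 14884 ≡ 667 (mod 677)
2^256 ≡ 667^2 = 444889 ≡ 100 (mod 677)
2^512 ≡ 100^2 = 10000 ≡ 522 (mod 677)
676 = 512 + 128 + 32 + 4 in binary powers of 2.
So 2^676 ≡ 522 · 667 · 87 · 16 ≡ 1 (mod 677).
Since the result is 1, base 2 gives no evidence that 677 is composite.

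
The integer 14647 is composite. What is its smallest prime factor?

97

14647 is odd.
Digit sum 22, not divisible by 3.
Ends in 7: not divisible by 5.
7: 14647 = 7·2092 + 3
11: 14647 = 11·1331 + 6
13: 14647 = 13·1126 + 9
17: 14647 = 17·861 + 10
19: 14647 = 19·770 + 17
23: 14647 = 23·636 + 19
29: 14647 = 29·505 + 2
31: 14647 = 31·472 + 15
37: 14647 = 37·395 + 32
41: 14647 = 41·357 + 10
43: 14647 = 43·340 + 27
47: 14647 = 47·311 + 30
53: 14647 = 53·276 + 19
59: 14647 = 59·248 + 15
61: 14647 = 61·240 + 7
67: 14647 = 67·218 + 41
71: 14647 = 71·206 + 21
73: 14647 = 73·200 + 47
79: 14647 = 79·185 + 32
83: 14647 = 83·176 + 39
89: 14647 = 89·164 + 51
97: 14647 = 97·151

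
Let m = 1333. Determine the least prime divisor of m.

31

1333 is odd.
Digit sum 10, not divisible by 3.
Ends in 3: not divisible by 5.
7: 1333 = 7·190 + 3
11: 1333 = 11·121 + 2
13: 1333 = 13·102 + 7
17: 1333 = 17·78 + 7
19: 1333 = 19·70 + 3
23: 1333 = 23·57 + 22
29: 1333 = 29·45 + 28
31: 1333 = 31·43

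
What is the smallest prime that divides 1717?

17

1717 is odd.
Digit sum 16, not divisible by 3.
Ends in 7: not divisible by 5.
7: 1717 = 7·245 + 2
11: 1717 = 11·156 + 1
13: 1717 = 13·132 + 1
17: 1717 = 17·101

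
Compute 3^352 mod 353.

1

3^1 ≡ 3 (mod 353)
3^2 ≡ 3^2 = 9 ≡ 9 (mod 353)
3^4 ≡ 9^2 = 81 ≡ 81 (mod 353)
3^8 ≡ 81^2 = 6561 ≡ 207 (mod 353)
3^16 ≡ 207^2 = 42849 ≡ 136 (mod 353)
3^32 ≡ 136^2 = 18496 ≡ 140 (mod 353)
3^64 ≡ 140^2 = 19600 ≡ 185 (mod 353)
3^128 ≡ 185^2 = 34225 ≡ 337 (mod 353)
3^256 ≡ 337^2 = 113569 ≡ 256 (mod 353)
352 = 256 + 64 + 32 in binary powers of 2.
So 3^352 ≡ 256 · 185 · 140 ≡ 1 (mod 353).
Since the result is 1, base 3 gives no evidence that 353 is composite.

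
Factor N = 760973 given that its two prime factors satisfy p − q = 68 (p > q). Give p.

Since p = q + 68, we have 760973 = q(q + 68), so q² + 68q − 760973 = 0.
Discriminant: 68² + 4·760973 = 4624 + 3043892 = 3048516; √3048516 = 1746.
q = (−68 + 1746)/2 = 839, and p = q + 68 = 907.
Check: 839 · 907 = 760973.

907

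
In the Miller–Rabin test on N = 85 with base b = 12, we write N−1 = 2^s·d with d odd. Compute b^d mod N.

85 − 1 = 84 = 2^2 · 21, so d = 21.
12^1 ≡ 12 (mod 85)
12^2 ≡ 12^2 = 144 ≡ 59 (mod 85)
12^4 ≡ 59^2 = 3481 ≡ 81 (mod 85)
12^8 ≡ 81^2 = 6561 ≡ 16 (mod 85)
12^16 ≡ 16^2 = 256 ≡ 1 (mod 85)
21 = 16 + 4 + 1 in binary powers of 2.
So 12^21 ≡ 1 · 81 · 12 ≡ 37 (mod 85).
Squaring chain: 37 → 9; never reaches −1, so base 12 is a Miller–Rabin witness that 85 is composite.

37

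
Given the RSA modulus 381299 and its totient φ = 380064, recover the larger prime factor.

643

φ(n) = (p−1)(q−1) = n − (p+q) + 1, so p + q = 381299 − 380064 + 1 = 1236.
p and q are the roots of t² − 1236t + 381299 = 0.
Discriminant: 1236² − 4·381299 = 1527696 − 1525196 = 2500; √2500 = 50.
q = (1236 − 50)/2 = 593, p = (1236 + 50)/2 = 643.
Check: 593 · 643 = 381299.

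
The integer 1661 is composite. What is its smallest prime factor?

11

1661 is odd.
Digit sum 14, not divisible by 3.
Ends in 1: not divisible by 5.
7: 1661 = 7·237 + 2
11: 1661 = 11·151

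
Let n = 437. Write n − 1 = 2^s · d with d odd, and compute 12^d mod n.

437 − 1 = 436 = 2^2 · 109, so d = 109.
12^1 ≡ 12 (mod 437)
12^2 ≡ 12^2 = 144 ≡ 144 (mod 437)
12^4 ≡ 144^2 = 20736 ≡ 197 (mod 437)
12^8 ≡ 197^2 = 38809 ≡ 353 (mod 437)
12^16 ≡ 353^2 = 124609 ≡ 64 (mod 437)
12^32 ≡ 64^2 = 4096 ≡ 163 (mod 437)
12^64 ≡ 163^2 = 26569 ≡ 349 (mod 437)
109 = 64 + 32 + 8 + 4 + 1 in binary powers of 2.
So 12^109 ≡ 349 · 163 · 353 · 197 · 12 ≡ 278 (mod 437).
Squaring chain: 278 → 372; never reaches −1, so base 12 is a Miller–Rabin witness that 437 is composite.

278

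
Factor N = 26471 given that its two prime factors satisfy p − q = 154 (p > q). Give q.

Since p = q + 154, we have 26471 = q(q + 154), so q² + 154q − 26471 = 0.
Discriminant: 154² + 4·26471 = 23716 + 105884 = 129600; √129600 = 360.
q = (−154 + 360)/2 = 103, and p = q + 154 = 257.
Check: 103 · 257 = 26471.

103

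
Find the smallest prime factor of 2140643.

31

2140643 is odd.
Digit sum 20, not divisible by 3.
Ends in 3: not divisible by 5.
7: 2140643 = 7·305806 + 1
11: 2140643 = 11·194603 + 10
13: 2140643 = 13·164664 + 11
17: 2140643 = 17·125920 + 3
19: 2140643 = 19·112665 + 8
23: 2140643 = 23·93071 + 10
29: 2140643 = 29·73815 + 8
31: 2140643 = 31·69053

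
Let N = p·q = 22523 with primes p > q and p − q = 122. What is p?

Since p = q + 122, we have 22523 = q(q + 122), so q² + 122q − 22523 = 0.
Discriminant: 122² + 4·22523 = 14884 + 90092 = 104976; √104976 = 324.
q = (−122 + 324)/2 = 101, and p = q + 122 = 223.
Check: 101 · 223 = 22523.

223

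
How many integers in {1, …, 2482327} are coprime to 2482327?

Factor: 2482327 = 97 · 157 · 163.
φ(2482327) = (97−1) · (157−1) · (163−1) = 96 · 156 · 162 = 2426112.

2426112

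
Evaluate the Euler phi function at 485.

Factor: 485 = 5 · 97.
φ(485) = (5−1) · (97−1) = 4 · 96 = 384.

384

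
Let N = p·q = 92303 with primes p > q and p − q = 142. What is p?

Since p = q + 142, we have 92303 = q(q + 142), so q² + 142q − 92303 = 0.
Discriminant: 142² + 4·92303 = 20164 + 369212 = 389376; √389376 = 624.
q = (−142 + 624)/2 = 241, and p = q + 142 = 383.
Check: 241 · 383 = 92303.

383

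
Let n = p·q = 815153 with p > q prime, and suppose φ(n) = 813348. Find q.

887

φ(n) = (p−1)(q−1) = n − (p+q) + 1, so p + q = 815153 − 813348 + 1 = 1806.
p and q are the roots of t² − 1806t + 815153 = 0.
Discriminant: 1806² − 4·815153 = 3261636 − 3260612 = 1024; √1024 = 32.
q = (1806 − 32)/2 = 887, p = (1806 + 32)/2 = 919.
Check: 887 · 919 = 815153.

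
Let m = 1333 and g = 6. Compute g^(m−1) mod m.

6^1 ≡ 6 (mod 1333)
6^2 ≡ 6^2 = 36 ≡ 36 (mod 1333)
6^4 ≡ 36^2 = 1296 ≡ 1296 (mod 1333)
6^8 ≡ 1296^2 = 1679616 ≡ 36 (mod 1333)
6^16 ≡ 36^2 = 1296 ≡ 1296 (mod 1333)
6^32 ≡ 1296^2 = 1679616 ≡ 36 (mod 1333)
6^64 ≡ 36^2 = 1296 ≡ 1296 (mod 1333)
6^128 ≡ 1296^2 = 1679616 ≡ 36 (mod 1333)
6^256 ≡ 36^2 = 1296 ≡ 1296 (mod 1333)
6^512 ≡ 1296^2 = 1679616 ≡ 36 (mod 1333)
6^1024 ≡ 36^2 = 1296 ≡ 1296 (mod 1333)
1332 = 1024 + 256 + 32 + 16 + 4 in binary powers of 2.
So 6^1332 ≡ 1296 · 1296 · 36 · 1296 · 1296 ≡ 1 (mod 1333).
Since the result is 1, base 6 gives no evidence that 1333 is composite.

1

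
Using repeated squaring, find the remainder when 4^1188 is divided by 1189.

4^1 ≡ 4 (mod 1189)
4^2 ≡ 4^2 = 16 ≡ 16 (mod 1189)
4^4 ≡ 16^2 = 256 ≡ 256 (mod 1189)
4^8 ≡ 256^2 = 65536 ≡ 141 (mod 1189)
4^16 ≡ 141^2 = 19881 ≡ 857 (mod 1189)
4^32 ≡ 857^2 = 734449 ≡ 836 (mod 1189)
4^64 ≡ 836^2 = 698896 ≡ 953 (mod 1189)
4^128 ≡ 953^2 = 908209 ≡ 1002 (mod 1189)
4^256 ≡ 1002^2 = 1004004 ≡ 488 (mod 1189)
4^512 ≡ 488^2 = 238144 ≡ 344 (mod 1189)
4^1024 ≡ 344^2 = 118336 ≡ 625 (mod 1189)
1188 = 1024 + 128 + 32 + 4 in binary powers of 2.
So 4^1188 ≡ 625 · 1002 · 836 · 256 ≡ 223 (mod 1189).
Since 223 ≠ 1, base 4 is a Fermat witness: 1189 is composite.

223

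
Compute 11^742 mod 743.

1

11^1 ≡ 11 (mod 743)
11^2 ≡ 11^2 = 121 ≡ 121 (mod 743)
11^4 ≡ 121^2 = 14641 ≡ 524 (mod 743)
11^8 ≡ 524^2 = 274576 ≡ 409 (mod 743)
11^16 ≡ 409^2 = 167281 ≡ 106 (mod 743)
11^32 ≡ 106^2 = 11236 ≡ 91 (mod 743)
11^64 ≡ 91^2 = 8281 ≡ 108 (mod 743)
11^128 ≡ 108^2 = 11664 ≡ 519 (mod 743)
11^256 ≡ 519^2 = 269361 ≡ 395 (mod 743)
11^512 ≡ 395^2 = 156025 ≡ 738 (mod 743)
742 = 512 + 128 + 64 + 32 + 4 + 2 in binary powers of 2.
So 11^742 ≡ 738 · 519 · 108 · 91 · 524 · 121 ≡ 1 (mod 743).
Since the result is 1, base 11 gives no evidence that 743 is composite.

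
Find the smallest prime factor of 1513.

17

1513 is odd.
Digit sum 10, not divisible by 3.
Ends in 3: not divisible by 5.
7: 1513 = 7·216 + 1
11: 1513 = 11·137 + 6
13: 1513 = 13·116 + 5
17: 1513 = 17·89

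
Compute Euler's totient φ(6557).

Factor: 6557 = 79 · 83.
φ(6557) = (79−1) · (83−1) = 78 · 82 = 6396.

6396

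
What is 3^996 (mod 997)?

1

3^1 ≡ 3 (mod 997)
3^2 ≡ 3^2 = 9 ≡ 9 (mod 997)
3^4 ≡ 9^2 = 81 ≡ 81 (mod 997)
3^8 ≡ 81^2 = 6561 ≡ 579 (mod 997)
3^16 ≡ 579^2 = 335241 ≡ 249 (mod 997)
3^32 ≡ 249^2 = 62001 ≡ 187 (mod 997)
3^64 ≡ 187^2 = 34969 ≡ 74 (mod 997)
3^128 ≡ 74^2 = 5476 ≡ 491 (mod 997)
3^256 ≡ 491^2 = 241081 ≡ 804 (mod 997)
3^512 ≡ 804^2 = 646416 ≡ 360 (mod 997)
996 = 512 + 256 + 128 + 64 + 32 + 4 in binary powers of 2.
So 3^996 ≡ 360 · 804 · 491 · 74 · 187 · 81 ≡ 1 (mod 997).
Since the result is 1, base 3 gives no evidence that 997 is composite.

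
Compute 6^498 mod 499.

6^1 ≡ 6 (mod 499)
6^2 ≡ 6^2 = 36 ≡ 36 (mod 499)
6^4 ≡ 36^2 = 1296 ≡ 298 (mod 499)
6^8 ≡ 298^2 = 88804 ≡ 481 (mod 499)
6^16 ≡ 481^2 = 231361 ≡ 324 (mod 499)
6^32 ≡ 324^2 = 104976 ≡ 186 (mod 499)
6^64 ≡ 186^2 = 34596 ≡ 165 (mod 499)
6^128 ≡ 165^2 = 27225 ≡ 279 (mod 499)
6^256 ≡ 279^2 = 77841 ≡ 496 (mod 499)
498 = 256 + 128 + 64 + 32 + 16 + 2 in binary powers of 2.
So 6^498 ≡ 496 · 279 · 165 · 186 · 324 · 36 ≡ 1 (mod 499).
Since the result is 1, base 6 gives no evidence that 499 is composite.

1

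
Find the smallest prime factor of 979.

979 is odd.
Digit sum 25, not divisible by 3.
Ends in 9: not divisible by 5.
7: 979 = 7·139 + 6
11: 979 = 11·89

11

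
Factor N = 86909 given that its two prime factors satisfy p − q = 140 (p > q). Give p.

Since p = q + 140, we have 86909 = q(q + 140), so q² + 140q − 86909 = 0.
Discriminant: 140² + 4·86909 = 19600 + 347636 = 367236; √367236 = 606.
q = (−140 + 606)/2 = 233, and p = q + 140 = 373.
Check: 233 · 373 = 86909.

373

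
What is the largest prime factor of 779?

779 = 19 · 41
41 is prime.
So 779 = 19 · 41; the largest prime factor is 41.

41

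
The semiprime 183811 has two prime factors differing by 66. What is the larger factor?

Since p = q + 66, we have 183811 = q(q + 66), so q² + 66q − 183811 = 0.
Discriminant: 66² + 4·183811 = 4356 + 735244 = 739600; √739600 = 860.
q = (−66 + 860)/2 = 397, and p = q + 66 = 463.
Check: 397 · 463 = 183811.

463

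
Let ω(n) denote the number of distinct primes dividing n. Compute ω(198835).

198835 = 5 · 39767
39767 = 7 · 5681
5681 = 13 · 437
437 = 19 · 23
198835 = 5 · 7 · 13 · 19 · 23, which has 5 distinct prime factors.

5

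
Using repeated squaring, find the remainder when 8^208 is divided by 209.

49

8^1 ≡ 8 (mod 209)
8^2 ≡ 8^2 = 64 ≡ 64 (mod 209)
8^4 ≡ 64^2 = 4096 ≡ 125 (mod 209)
8^8 ≡ 125^2 = 15625 ≡ 159 (mod 209)
8^16 ≡ 159^2 = 25281 ≡ 201 (mod 209)
8^32 ≡ 201^2 = 40401 ≡ 64 (mod 209)
8^64 ≡ 64^2 = 4096 ≡ 125 (mod 209)
8^128 ≡ 125^2 = 15625 ≡ 159 (mod 209)
208 = 128 + 64 + 16 in binary powers of 2.
So 8^208 ≡ 159 · 125 · 201 ≡ 49 (mod 209).
Since 49 ≠ 1, base 8 is a Fermat witness: 209 is composite.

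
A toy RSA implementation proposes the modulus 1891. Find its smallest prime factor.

31

1891 is odd.
Digit sum 19, not divisible by 3.
Ends in 1: not divisible by 5.
7: 1891 = 7·270 + 1
11: 1891 = 11·171 + 10
13: 1891 = 13·145 + 6
17: 1891 = 17·111 + 4
19: 1891 = 19·99 + 10
23: 1891 = 23·82 + 5
29: 1891 = 29·65 + 6
31: 1891 = 31·61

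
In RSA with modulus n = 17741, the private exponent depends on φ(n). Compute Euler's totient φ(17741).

17472

Factor: 17741 = 113 · 157.
φ(17741) = (113−1) · (157−1) = 112 · 156 = 17472.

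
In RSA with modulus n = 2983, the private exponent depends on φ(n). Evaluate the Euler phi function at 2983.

2808

Factor: 2983 = 19 · 157.
φ(2983) = (19−1) · (157−1) = 18 · 156 = 2808.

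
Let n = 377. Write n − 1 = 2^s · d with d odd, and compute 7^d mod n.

132

377 − 1 = 376 = 2^3 · 47, so d = 47.
7^1 ≡ 7 (mod 377)
7^2 ≡ 7^2 = 49 ≡ 49 (mod 377)
7^4 ≡ 49^2 = 2401 ≡ 139 (mod 377)
7^8 ≡ 139^2 = 19321 ≡ 94 (mod 377)
7^16 ≡ 94^2 = 8836 ≡ 165 (mod 377)
7^32 ≡ 165^2 = 27225 ≡ 81 (mod 377)
47 = 32 + 8 + 4 + 2 + 1 in binary powers of 2.
So 7^47 ≡ 81 · 94 · 139 · 49 · 7 ≡ 132 (mod 377).
Squaring chain: 132 → 82 → 315; never reaches −1, so base 7 is a Miller–Rabin witness that 377 is composite.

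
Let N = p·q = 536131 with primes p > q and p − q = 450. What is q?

541

Since p = q + 450, we have 536131 = q(q + 450), so q² + 450q − 536131 = 0.
Discriminant: 450² + 4·536131 = 202500 + 2144524 = 2347024; √2347024 = 1532.
q = (−450 + 1532)/2 = 541, and p = q + 450 = 991.
Check: 541 · 991 = 536131.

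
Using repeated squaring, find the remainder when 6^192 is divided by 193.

1

6^1 ≡ 6 (mod 193)
6^2 ≡ 6^2 = 36 ≡ 36 (mod 193)
6^4 ≡ 36^2 = 1296 ≡ 138 (mod 193)
6^8 ≡ 138^2 = 19044 ≡ 130 (mod 193)
6^16 ≡ 130^2 = 16900 ≡ 109 (mod 193)
6^32 ≡ 109^2 = 11881 ≡ 108 (mod 193)
6^64 ≡ 108^2 = 11664 ≡ 84 (mod 193)
6^128 ≡ 84^2 = 7056 ≡ 108 (mod 193)
192 = 128 + 64 in binary powers of 2.
So 6^192 ≡ 108 · 84 ≡ 1 (mod 193).
Since the result is 1, base 6 gives no evidence that 193 is composite.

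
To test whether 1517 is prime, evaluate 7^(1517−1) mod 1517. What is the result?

7^1 ≡ 7 (mod 1517)
7^2 ≡ 7^2 = 49 ≡ 49 (mod 1517)
7^4 ≡ 49^2 = 2401 ≡ 884 (mod 1517)
7^8 ≡ 884^2 = 781456 ≡ 201 (mod 1517)
7^16 ≡ 201^2 = 40401 ≡ 959 (mod 1517)
7^32 ≡ 959^2 = 919681 ≡ 379 (mod 1517)
7^64 ≡ 379^2 = 143641 ≡ 1043 (mod 1517)
7^128 ≡ 1043^2 = 1087849 ≡ 160 (mod 1517)
7^256 ≡ 160^2 = 25600 ≡ 1328 (mod 1517)
7^512 ≡ 1328^2 = 1763584 ≡ 830 (mod 1517)
7^1024 ≡ 830^2 = 688900 ≡ 182 (mod 1517)
1516 = 1024 + 256 + 128 + 64 + 32 + 8 + 4 in binary powers of 2.
So 7^1516 ≡ 182 · 1328 · 160 · 1043 · 379 · 201 · 884 ≡ 107 (mod 1517).
Since 107 ≠ 1, base 7 is a Fermat witness: 1517 is composite.

107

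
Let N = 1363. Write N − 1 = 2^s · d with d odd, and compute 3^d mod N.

108

1363 − 1 = 1362 = 2^1 · 681, so d = 681.
3^1 ≡ 3 (mod 1363)
3^2 ≡ 3^2 = 9 ≡ 9 (mod 1363)
3^4 ≡ 9^2 = 81 ≡ 81 (mod 1363)
3^8 ≡ 81^2 = 6561 ≡ 1109 (mod 1363)
3^16 ≡ 1109^2 = 1229881 ≡ 455 (mod 1363)
3^32 ≡ 455^2 = 207025 ≡ 1212 (mod 1363)
3^64 ≡ 1212^2 = 1468944 ≡ 993 (mod 1363)
3^128 ≡ 993^2 = 986049 ≡ 600 (mod 1363)
3^256 ≡ 600^2 = 360000 ≡ 168 (mod 1363)
3^512 ≡ 168^2 = 28224 ≡ 964 (mod 1363)
681 = 512 + 128 + 32 + 8 + 1 in binary powers of 2.
So 3^681 ≡ 964 · 600 · 1212 · 1109 · 3 ≡ 108 (mod 1363).
Squaring chain: 108; never reaches −1, so base 3 is a Miller–Rabin witness that 1363 is composite.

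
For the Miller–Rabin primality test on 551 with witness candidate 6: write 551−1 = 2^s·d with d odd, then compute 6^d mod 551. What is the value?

138

551 − 1 = 550 = 2^1 · 275, so d = 275.
6^1 ≡ 6 (mod 551)
6^2 ≡ 6^2 = 36 ≡ 36 (mod 551)
6^4 ≡ 36^2 = 1296 ≡ 194 (mod 551)
6^8 ≡ 194^2 = 37636 ≡ 168 (mod 551)
6^16 ≡ 168^2 = 28224 ≡ 123 (mod 551)
6^32 ≡ 123^2 = 15129 ≡ 252 (mod 551)
6^64 ≡ 252^2 = 63504 ≡ 139 (mod 551)
6^128 ≡ 139^2 = 19321 ≡ 36 (mod 551)
6^256 ≡ 36^2 = 1296 ≡ 194 (mod 551)
275 = 256 + 16 + 2 + 1 in binary powers of 2.
So 6^275 ≡ 194 · 123 · 36 · 6 ≡ 138 (mod 551).
Squaring chain: 138; never reaches −1, so base 6 is a Miller–Rabin witness that 551 is composite.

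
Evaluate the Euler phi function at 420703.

Factor: 420703 = 29 · 89 · 163.
φ(420703) = (29−1) · (89−1) · (163−1) = 28 · 88 · 162 = 399168.

399168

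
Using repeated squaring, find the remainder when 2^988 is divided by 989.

2^1 ≡ 2 (mod 989)
2^2 ≡ 2^2 = 4 ≡ 4 (mod 989)
2^4 ≡ 4^2 = 16 ≡ 16 (mod 989)
2^8 ≡ 16^2 = 256 ≡ 256 (mod 989)
2^16 ≡ 256^2 = 65536 ≡ 262 (mod 989)
2^32 ≡ 262^2 = 68644 ≡ 403 (mod 989)
2^64 ≡ 403^2 = 162409 ≡ 213 (mod 989)
2^128 ≡ 213^2 = 45369 ≡ 864 (mod 989)
2^256 ≡ 864^2 = 746496 ≡ 790 (mod 989)
2^512 ≡ 790^2 = 624100 ≡ 41 (mod 989)
988 = 512 + 256 + 128 + 64 + 16 + 8 + 4 in binary powers of 2.
So 2^988 ≡ 41 · 790 · 864 · 213 · 262 · 256 · 16 ≡ 213 (mod 989).
Since 213 ≠ 1, base 2 is a Fermat witness: 989 is composite.

213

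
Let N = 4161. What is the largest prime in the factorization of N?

4161 = 3 · 1387
1387 = 19 · 73
73 is prime.
So 4161 = 3 · 19 · 73; the largest prime factor is 73.

73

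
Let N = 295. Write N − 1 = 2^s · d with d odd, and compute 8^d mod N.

295 − 1 = 294 = 2^1 · 147, so d = 147.
8^1 ≡ 8 (mod 295)
8^2 ≡ 8^2 = 64 ≡ 64 (mod 295)
8^4 ≡ 64^2 = 4096 ≡ 261 (mod 295)
8^8 ≡ 261^2 = 68121 ≡ 271 (mod 295)
8^16 ≡ 271^2 = 73441 ≡ 281 (mod 295)
8^32 ≡ 281^2 = 78961 ≡ 196 (mod 295)
8^64 ≡ 196^2 = 38416 ≡ 66 (mod 295)
8^128 ≡ 66^2 = 4356 ≡ 226 (mod 295)
147 = 128 + 16 + 2 + 1 in binary powers of 2.
So 8^147 ≡ 226 · 281 · 64 · 8 ≡ 172 (mod 295).
Squaring chain: 172; never reaches −1, so base 8 is a Miller–Rabin witness that 295 is composite.

172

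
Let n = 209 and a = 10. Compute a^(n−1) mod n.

199

10^1 ≡ 10 (mod 209)
10^2 ≡ 10^2 = 100 ≡ 100 (mod 209)
10^4 ≡ 100^2 = 10000 ≡ 177 (mod 209)
10^8 ≡ 177^2 = 31329 ≡ 188 (mod 209)
10^16 ≡ 188^2 = 35344 ≡ 23 (mod 209)
10^32 ≡ 23^2 = 529 ≡ 111 (mod 209)
10^64 ≡ 111^2 = 12321 ≡ 199 (mod 209)
10^128 ≡ 199^2 = 39601 ≡ 100 (mod 209)
208 = 128 + 64 + 16 in binary powers of 2.
So 10^208 ≡ 100 · 199 · 23 ≡ 199 (mod 209).
Since 199 ≠ 1, base 10 is a Fermat witness: 209 is composite.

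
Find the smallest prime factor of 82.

82 is even: 2 divides it.

2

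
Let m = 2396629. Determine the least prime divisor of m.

2396629 is odd.
Digit sum 37, not divisible by 3.
Ends in 9: not divisible by 5.
7: 2396629 = 7·342375 + 4
11: 2396629 = 11·217875 + 4
13: 2396629 = 13·184356 + 1
17: 2396629 = 17·140978 + 3
19: 2396629 = 19·126138 + 7
23: 2396629 = 23·104201 + 6
29: 2396629 = 29·82642 + 11
31: 2396629 = 31·77310 + 19
37: 2396629 = 37·64773 + 28
41: 2396629 = 41·58454 + 15
43: 2396629 = 43·55735 + 24
47: 2396629 = 47·50992 + 5
53: 2396629 = 53·45219 + 22
59: 2396629 = 59·40620 + 49
61: 2396629 = 61·39289

61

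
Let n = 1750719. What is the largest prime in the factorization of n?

1750719 = 3 · 583573
583573 = 79 · 7387
7387 = 83 · 89
89 is prime.
So 1750719 = 3 · 79 · 83 · 89; the largest prime factor is 89.

89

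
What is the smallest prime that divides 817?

817 is odd.
Digit sum 16, not divisible by 3.
Ends in 7: not divisible by 5.
7: 817 = 7·116 + 5
11: 817 = 11·74 + 3
13: 817 = 13·62 + 11
17: 817 = 17·48 + 1
19: 817 = 19·43

19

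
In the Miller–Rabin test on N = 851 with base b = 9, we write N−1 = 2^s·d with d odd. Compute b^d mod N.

851 − 1 = 850 = 2^1 · 425, so d = 425.
9^1 ≡ 9 (mod 851)
9^2 ≡ 9^2 = 81 ≡ 81 (mod 851)
9^4 ≡ 81^2 = 6561 ≡ 604 (mod 851)
9^8 ≡ 604^2 = 364816 ≡ 588 (mod 851)
9^16 ≡ 588^2 = 345744 ≡ 238 (mod 851)
9^32 ≡ 238^2 = 56644 ≡ 478 (mod 851)
9^64 ≡ 478^2 = 228484 ≡ 416 (mod 851)
9^128 ≡ 416^2 = 173056 ≡ 303 (mod 851)
9^256 ≡ 303^2 = 91809 ≡ 752 (mod 851)
425 = 256 + 128 + 32 + 8 + 1 in binary powers of 2.
So 9^425 ≡ 752 · 303 · 478 · 588 · 9 ≡ 303 (mod 851).
Squaring chain: 303; never reaches −1, so base 9 is a Miller–Rabin witness that 851 is composite.

303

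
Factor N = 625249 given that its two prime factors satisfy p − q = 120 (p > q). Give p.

853

Since p = q + 120, we have 625249 = q(q + 120), so q² + 120q − 625249 = 0.
Discriminant: 120² + 4·625249 = 14400 + 2500996 = 2515396; √2515396 = 1586.
q = (−120 + 1586)/2 = 733, and p = q + 120 = 853.
Check: 733 · 853 = 625249.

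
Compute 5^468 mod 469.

5^1 ≡ 5 (mod 469)
5^2 ≡ 5^2 = 25 ≡ 25 (mod 469)
5^4 ≡ 25^2 = 625 ≡ 156 (mod 469)
5^8 ≡ 156^2 = 24336 ≡ 417 (mod 469)
5^16 ≡ 417^2 = 173889 ≡ 359 (mod 469)
5^32 ≡ 359^2 = 128881 ≡ 375 (mod 469)
5^64 ≡ 375^2 = 140625 ≡ 394 (mod 469)
5^128 ≡ 394^2 = 155236 ≡ 466 (mod 469)
5^256 ≡ 466^2 = 217156 ≡ 9 (mod 469)
468 = 256 + 128 + 64 + 16 + 4 in binary powers of 2.
So 5^468 ≡ 9 · 466 · 394 · 359 · 156 ≡ 148 (mod 469).
Since 148 ≠ 1, base 5 is a Fermat witness: 469 is composite.

148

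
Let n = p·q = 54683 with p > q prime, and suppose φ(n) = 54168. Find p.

367

φ(n) = (p−1)(q−1) = n − (p+q) + 1, so p + q = 54683 − 54168 + 1 = 516.
p and q are the roots of t² − 516t + 54683 = 0.
Discriminant: 516² − 4·54683 = 266256 − 218732 = 47524; √47524 = 218.
q = (516 − 218)/2 = 149, p = (516 + 218)/2 = 367.
Check: 149 · 367 = 54683.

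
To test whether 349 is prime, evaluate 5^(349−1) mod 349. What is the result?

5^1 ≡ 5 (mod 349)
5^2 ≡ 5^2 = 25 ≡ 25 (mod 349)
5^4 ≡ 25^2 = 625 ≡ 276 (mod 349)
5^8 ≡ 276^2 = 76176 ≡ 94 (mod 349)
5^16 ≡ 94^2 = 8836 ≡ 111 (mod 349)
5^32 ≡ 111^2 = 12321 ≡ 106 (mod 349)
5^64 ≡ 106^2 = 11236 ≡ 68 (mod 349)
5^128 ≡ 68^2 = 4624 ≡ 87 (mod 349)
5^256 ≡ 87^2 = 7569 ≡ 240 (mod 349)
348 = 256 + 64 + 16 + 8 + 4 in binary powers of 2.
So 5^348 ≡ 240 · 68 · 111 · 94 · 276 ≡ 1 (mod 349).
Since the result is 1, base 5 gives no evidence that 349 is composite.

1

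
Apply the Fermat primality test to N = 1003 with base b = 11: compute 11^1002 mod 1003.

11^1 ≡ 11 (mod 1003)
11^2 ≡ 11^2 = 121 ≡ 121 (mod 1003)
11^4 ≡ 121^2 = 14641 ≡ 599 (mod 1003)
11^8 ≡ 599^2 = 358801 ≡ 730 (mod 1003)
11^16 ≡ 730^2 = 532900 ≡ 307 (mod 1003)
11^32 ≡ 307^2 = 94249 ≡ 970 (mod 1003)
11^64 ≡ 970^2 = 940900 ≡ 86 (mod 1003)
11^128 ≡ 86^2 = 7396 ≡ 375 (mod 1003)
11^256 ≡ 375^2 = 140625 ≡ 205 (mod 1003)
11^512 ≡ 205^2 = 42025 ≡ 902 (mod 1003)
1002 = 512 + 256 + 128 + 64 + 32 + 8 + 2 in binary powers of 2.
So 11^1002 ≡ 902 · 205 · 375 · 86 · 970 · 730 · 121 ≡ 661 (mod 1003).
Since 661 ≠ 1, base 11 is a Fermat witness: 1003 is composite.

661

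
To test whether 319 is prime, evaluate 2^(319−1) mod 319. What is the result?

212

2^1 ≡ 2 (mod 319)
2^2 ≡ 2^2 = 4 ≡ 4 (mod 319)
2^4 ≡ 4^2 = 16 ≡ 16 (mod 319)
2^8 ≡ 16^2 = 256 ≡ 256 (mod 319)
2^16 ≡ 256^2 = 65536 ≡ 141 (mod 319)
2^32 ≡ 141^2 = 19881 ≡ 103 (mod 319)
2^64 ≡ 103^2 = 10609 ≡ 82 (mod 319)
2^128 ≡ 82^2 = 6724 ≡ 25 (mod 319)
2^256 ≡ 25^2 = 625 ≡ 306 (mod 319)
318 = 256 + 32 + 16 + 8 + 4 + 2 in binary powers of 2.
So 2^318 ≡ 306 · 103 · 141 · 256 · 16 · 4 ≡ 212 (mod 319).
Since 212 ≠ 1, base 2 is a Fermat witness: 319 is composite.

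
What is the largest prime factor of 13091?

13091 = 13 · 1007
1007 = 19 · 53
53 is prime.
So 13091 = 13 · 19 · 53; the largest prime factor is 53.

53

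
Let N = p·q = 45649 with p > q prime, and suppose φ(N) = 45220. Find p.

φ(n) = (p−1)(q−1) = n − (p+q) + 1, so p + q = 45649 − 45220 + 1 = 430.
p and q are the roots of t² − 430t + 45649 = 0.
Discriminant: 430² − 4·45649 = 184900 − 182596 = 2304; √2304 = 48.
q = (430 − 48)/2 = 191, p = (430 + 48)/2 = 239.
Check: 191 · 239 = 45649.

239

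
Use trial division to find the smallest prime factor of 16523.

13

16523 is odd.
Digit sum 17, not divisible by 3.
Ends in 3: not divisible by 5.
7: 16523 = 7·2360 + 3
11: 16523 = 11·1502 + 1
13: 16523 = 13·1271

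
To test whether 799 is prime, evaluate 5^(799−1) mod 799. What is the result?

5^1 ≡ 5 (mod 799)
5^2 ≡ 5^2 = 25 ≡ 25 (mod 799)
5^4 ≡ 25^2 = 625 ≡ 625 (mod 799)
5^8 ≡ 625^2 = 390625 ≡ 713 (mod 799)
5^16 ≡ 713^2 = 508369 ≡ 205 (mod 799)
5^32 ≡ 205^2 = 42025 ≡ 477 (mod 799)
5^64 ≡ 477^2 = 227529 ≡ 613 (mod 799)
5^128 ≡ 613^2 = 375769 ≡ 239 (mod 799)
5^256 ≡ 239^2 = 57121 ≡ 392 (mod 799)
5^512 ≡ 392^2 = 153664 ≡ 256 (mod 799)
798 = 512 + 256 + 16 + 8 + 4 + 2 in binary powers of 2.
So 5^798 ≡ 256 · 392 · 205 · 713 · 625 · 25 ≡ 440 (mod 799).
Since 440 ≠ 1, base 5 is a Fermat witness: 799 is composite.

440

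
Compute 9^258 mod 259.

9^1 ≡ 9 (mod 259)
9^2 ≡ 9^2 = 81 ≡ 81 (mod 259)
9^4 ≡ 81^2 = 6561 ≡ 86 (mod 259)
9^8 ≡ 86^2 = 7396 ≡ 144 (mod 259)
9^16 ≡ 144^2 = 20736 ≡ 16 (mod 259)
9^32 ≡ 16^2 = 256 ≡ 256 (mod 259)
9^64 ≡ 256^2 = 65536 ≡ 9 (mod 259)
9^128 ≡ 9^2 = 81 ≡ 81 (mod 259)
9^256 ≡ 81^2 = 6561 ≡ 86 (mod 259)
258 = 256 + 2 in binary powers of 2.
So 9^258 ≡ 86 · 81 ≡ 232 (mod 259).
Since 232 ≠ 1, base 9 is a Fermat witness: 259 is composite.

232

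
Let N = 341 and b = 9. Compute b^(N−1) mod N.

9^1 ≡ 9 (mod 341)
9^2 ≡ 9^2 = 81 ≡ 81 (mod 341)
9^4 ≡ 81^2 = 6561 ≡ 82 (mod 341)
9^8 ≡ 82^2 = 6724 ≡ 245 (mod 341)
9^16 ≡ 245^2 = 60025 ≡ 9 (mod 341)
9^32 ≡ 9^2 = 81 ≡ 81 (mod 341)
9^64 ≡ 81^2 = 6561 ≡ 82 (mod 341)
9^128 ≡ 82^2 = 6724 ≡ 245 (mod 341)
9^256 ≡ 245^2 = 60025 ≡ 9 (mod 341)
340 = 256 + 64 + 16 + 4 in binary powers of 2.
So 9^340 ≡ 9 · 82 · 9 · 82 ≡ 67 (mod 341).
Since 67 ≠ 1, base 9 is a Fermat witness: 341 is composite.

67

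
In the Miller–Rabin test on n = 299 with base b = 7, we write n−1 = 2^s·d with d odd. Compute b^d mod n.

299 − 1 = 298 = 2^1 · 149, so d = 149.
7^1 ≡ 7 (mod 299)
7^2 ≡ 7^2 = 49 ≡ 49 (mod 299)
7^4 ≡ 49^2 = 2401 ≡ 9 (mod 299)
7^8 ≡ 9^2 = 81 ≡ 81 (mod 299)
7^16 ≡ 81^2 = 6561 ≡ 282 (mod 299)
7^32 ≡ 282^2 = 79524 ≡ 289 (mod 299)
7^64 ≡ 289^2 = 83521 ≡ 100 (mod 299)
7^128 ≡ 100^2 = 10000 ≡ 133 (mod 299)
149 = 128 + 16 + 4 + 1 in binary powers of 2.
So 7^149 ≡ 133 · 282 · 9 · 7 ≡ 180 (mod 299).
Squaring chain: 180; never reaches −1, so base 7 is a Miller–Rabin witness that 299 is composite.

180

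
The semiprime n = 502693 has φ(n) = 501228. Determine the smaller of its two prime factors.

547

φ(n) = (p−1)(q−1) = n − (p+q) + 1, so p + q = 502693 − 501228 + 1 = 1466.
p and q are the roots of t² − 1466t + 502693 = 0.
Discriminant: 1466² − 4·502693 = 2149156 − 2010772 = 138384; √138384 = 372.
q = (1466 − 372)/2 = 547, p = (1466 + 372)/2 = 919.
Check: 547 · 919 = 502693.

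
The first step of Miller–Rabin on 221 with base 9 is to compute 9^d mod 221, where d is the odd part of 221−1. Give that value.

87

221 − 1 = 220 = 2^2 · 55, so d = 55.
9^1 ≡ 9 (mod 221)
9^2 ≡ 9^2 = 81 ≡ 81 (mod 221)
9^4 ≡ 81^2 = 6561 ≡ 152 (mod 221)
9^8 ≡ 152^2 = 23104 ≡ 120 (mod 221)
9^16 ≡ 120^2 = 14400 ≡ 35 (mod 221)
9^32 ≡ 35^2 = 1225 ≡ 120 (mod 221)
55 = 32 + 16 + 4 + 2 + 1 in binary powers of 2.
So 9^55 ≡ 120 · 35 · 152 · 81 · 9 ≡ 87 (mod 221).
Squaring chain: 87 → 55; never reaches −1, so base 9 is a Miller–Rabin witness that 221 is composite.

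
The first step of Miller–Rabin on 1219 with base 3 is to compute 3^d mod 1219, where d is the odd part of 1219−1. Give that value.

1219 − 1 = 1218 = 2^1 · 609, so d = 609.
3^1 ≡ 3 (mod 1219)
3^2 ≡ 3^2 = 9 ≡ 9 (mod 1219)
3^4 ≡ 9^2 = 81 ≡ 81 (mod 1219)
3^8 ≡ 81^2 = 6561 ≡ 466 (mod 1219)
3^16 ≡ 466^2 = 217156 ≡ 174 (mod 1219)
3^32 ≡ 174^2 = 30276 ≡ 1020 (mod 1219)
3^64 ≡ 1020^2 = 1040400 ≡ 593 (mod 1219)
3^128 ≡ 593^2 = 351649 ≡ 577 (mod 1219)
3^256 ≡ 577^2 = 332929 ≡ 142 (mod 1219)
3^512 ≡ 142^2 = 20164 ≡ 660 (mod 1219)
609 = 512 + 64 + 32 + 1 in binary powers of 2.
So 3^609 ≡ 660 · 593 · 1020 · 3 ≡ 403 (mod 1219).
Squaring chain: 403; never reaches −1, so base 3 is a Miller–Rabin witness that 1219 is composite.

403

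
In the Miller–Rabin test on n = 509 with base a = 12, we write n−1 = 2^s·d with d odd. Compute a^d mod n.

509 − 1 = 508 = 2^2 · 127, so d = 127.
12^1 ≡ 12 (mod 509)
12^2 ≡ 12^2 = 144 ≡ 144 (mod 509)
12^4 ≡ 144^2 = 20736 ≡ 376 (mod 509)
12^8 ≡ 376^2 = 141376 ≡ 383 (mod 509)
12^16 ≡ 383^2 = 146689 ≡ 97 (mod 509)
12^32 ≡ 97^2 = 9409 ≡ 247 (mod 509)
12^64 ≡ 247^2 = 61009 ≡ 438 (mod 509)
127 = 64 + 32 + 16 + 8 + 4 + 2 + 1 in binary powers of 2.
So 12^127 ≡ 438 · 247 · 97 · 383 · 376 · 144 · 12 ≡ 208 (mod 509).
Squaring chain: 208 → 508; reaches −1, so base 12 does not prove 509 composite.

208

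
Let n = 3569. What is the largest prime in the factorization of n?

3569 = 43 · 83
83 is prime.
So 3569 = 43 · 83; the largest prime factor is 83.

83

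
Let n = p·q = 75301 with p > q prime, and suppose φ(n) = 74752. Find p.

φ(n) = (p−1)(q−1) = n − (p+q) + 1, so p + q = 75301 − 74752 + 1 = 550.
p and q are the roots of t² − 550t + 75301 = 0.
Discriminant: 550² − 4·75301 = 302500 − 301204 = 1296; √1296 = 36.
q = (550 − 36)/2 = 257, p = (550 + 36)/2 = 293.
Check: 257 · 293 = 75301.

293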